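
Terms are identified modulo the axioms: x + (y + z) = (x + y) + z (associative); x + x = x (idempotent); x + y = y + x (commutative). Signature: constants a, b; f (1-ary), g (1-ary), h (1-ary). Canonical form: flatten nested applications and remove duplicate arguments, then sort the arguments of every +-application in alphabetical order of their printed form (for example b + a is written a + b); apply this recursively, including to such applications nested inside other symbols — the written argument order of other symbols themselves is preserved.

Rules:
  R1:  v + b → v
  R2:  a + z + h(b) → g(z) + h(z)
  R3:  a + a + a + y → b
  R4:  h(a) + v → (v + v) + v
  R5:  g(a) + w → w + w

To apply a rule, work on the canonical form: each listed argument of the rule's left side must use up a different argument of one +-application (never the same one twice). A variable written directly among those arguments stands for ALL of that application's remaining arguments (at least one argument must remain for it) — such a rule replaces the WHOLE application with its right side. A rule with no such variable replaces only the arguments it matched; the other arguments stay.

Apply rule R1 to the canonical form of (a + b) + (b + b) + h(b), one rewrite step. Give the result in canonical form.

Answer: a + h(b)

Derivation:
Canonical form:  a + b + h(b)
R1 matches:  uses b;  v := a + h(b)
The extension variable absorbs all remaining arguments, so the whole application is rewritten.
Giving:  a + h(b)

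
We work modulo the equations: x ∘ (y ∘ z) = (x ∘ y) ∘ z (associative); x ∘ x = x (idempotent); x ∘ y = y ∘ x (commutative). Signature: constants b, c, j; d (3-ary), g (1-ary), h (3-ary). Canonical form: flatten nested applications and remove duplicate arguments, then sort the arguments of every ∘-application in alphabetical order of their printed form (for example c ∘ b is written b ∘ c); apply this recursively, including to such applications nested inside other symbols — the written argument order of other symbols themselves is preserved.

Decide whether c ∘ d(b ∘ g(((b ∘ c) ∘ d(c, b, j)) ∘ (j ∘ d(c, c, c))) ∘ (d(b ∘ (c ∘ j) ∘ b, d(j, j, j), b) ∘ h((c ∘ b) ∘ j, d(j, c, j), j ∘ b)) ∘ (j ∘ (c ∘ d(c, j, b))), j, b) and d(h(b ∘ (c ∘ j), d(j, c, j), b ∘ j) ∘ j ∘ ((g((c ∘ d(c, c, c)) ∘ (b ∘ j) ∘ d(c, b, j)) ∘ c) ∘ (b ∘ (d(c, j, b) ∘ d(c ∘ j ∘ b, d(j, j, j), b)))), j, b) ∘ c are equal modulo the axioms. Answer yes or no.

Answer: yes — both canonical forms are c ∘ d(b ∘ c ∘ d(b ∘ c ∘ j, d(j, j, j), b) ∘ d(c, j, b) ∘ g(b ∘ c ∘ d(c, b, j) ∘ d(c, c, c) ∘ j) ∘ h(b ∘ c ∘ j, d(j, c, j), b ∘ j) ∘ j, j, b)

Derivation:
Left:  c ∘ d(b ∘ g(((b ∘ c) ∘ d(c, b, j)) ∘ (j ∘ d(c, c, c))) ∘ (d(b ∘ (c ∘ j) ∘ b, d(j, j, j), b) ∘ h((c ∘ b) ∘ j, d(j, c, j), j ∘ b)) ∘ (j ∘ (c ∘ d(c, j, b))), j, b)
  Canonicalize subterm:  d(b ∘ g(((b ∘ c) ∘ d(c, b, j)) ∘ (j ∘ d(c, c, c))) ∘ (d(b ∘ (c ∘ j) ∘ b, d(j, j, j), b) ∘ h((c ∘ b) ∘ j, d(j, c, j), j ∘ b)) ∘ (j ∘ (c ∘ d(c, j, b))), j, b)  →  d(b ∘ c ∘ d(b ∘ c ∘ j, d(j, j, j), b) ∘ d(c, j, b) ∘ g(b ∘ c ∘ d(c, b, j) ∘ d(c, c, c) ∘ j) ∘ h(b ∘ c ∘ j, d(j, c, j), b ∘ j) ∘ j, j, b)
  Sort:  c ∘ d(b ∘ c ∘ d(b ∘ c ∘ j, d(j, j, j), b) ∘ d(c, j, b) ∘ g(b ∘ c ∘ d(c, b, j) ∘ d(c, c, c) ∘ j) ∘ h(b ∘ c ∘ j, d(j, c, j), b ∘ j) ∘ j, j, b)
Right:  d(h(b ∘ (c ∘ j), d(j, c, j), b ∘ j) ∘ j ∘ ((g((c ∘ d(c, c, c)) ∘ (b ∘ j) ∘ d(c, b, j)) ∘ c) ∘ (b ∘ (d(c, j, b) ∘ d(c ∘ j ∘ b, d(j, j, j), b)))), j, b) ∘ c
  Canonicalize subterm:  d(h(b ∘ (c ∘ j), d(j, c, j), b ∘ j) ∘ j ∘ ((g((c ∘ d(c, c, c)) ∘ (b ∘ j) ∘ d(c, b, j)) ∘ c) ∘ (b ∘ (d(c, j, b) ∘ d(c ∘ j ∘ b, d(j, j, j), b)))), j, b)  →  d(b ∘ c ∘ d(b ∘ c ∘ j, d(j, j, j), b) ∘ d(c, j, b) ∘ g(b ∘ c ∘ d(c, b, j) ∘ d(c, c, c) ∘ j) ∘ h(b ∘ c ∘ j, d(j, c, j), b ∘ j) ∘ j, j, b)
  Sort:  c ∘ d(b ∘ c ∘ d(b ∘ c ∘ j, d(j, j, j), b) ∘ d(c, j, b) ∘ g(b ∘ c ∘ d(c, b, j) ∘ d(c, c, c) ∘ j) ∘ h(b ∘ c ∘ j, d(j, c, j), b ∘ j) ∘ j, j, b)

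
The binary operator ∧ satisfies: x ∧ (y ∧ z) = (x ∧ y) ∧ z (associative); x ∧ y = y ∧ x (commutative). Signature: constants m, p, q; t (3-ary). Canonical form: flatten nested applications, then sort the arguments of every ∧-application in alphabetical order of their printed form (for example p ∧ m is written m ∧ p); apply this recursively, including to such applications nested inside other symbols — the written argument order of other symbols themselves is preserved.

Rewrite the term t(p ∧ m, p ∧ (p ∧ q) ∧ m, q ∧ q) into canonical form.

Answer: t(m ∧ p, m ∧ p ∧ p ∧ q, q ∧ q)

Derivation:
Work inside:  p ∧ (p ∧ q) ∧ m
Flatten:  p ∧ p ∧ q ∧ m
Sort arguments:  m ∧ p ∧ p ∧ q
Rebuild:  t(m ∧ p, m ∧ p ∧ p ∧ q, q ∧ q)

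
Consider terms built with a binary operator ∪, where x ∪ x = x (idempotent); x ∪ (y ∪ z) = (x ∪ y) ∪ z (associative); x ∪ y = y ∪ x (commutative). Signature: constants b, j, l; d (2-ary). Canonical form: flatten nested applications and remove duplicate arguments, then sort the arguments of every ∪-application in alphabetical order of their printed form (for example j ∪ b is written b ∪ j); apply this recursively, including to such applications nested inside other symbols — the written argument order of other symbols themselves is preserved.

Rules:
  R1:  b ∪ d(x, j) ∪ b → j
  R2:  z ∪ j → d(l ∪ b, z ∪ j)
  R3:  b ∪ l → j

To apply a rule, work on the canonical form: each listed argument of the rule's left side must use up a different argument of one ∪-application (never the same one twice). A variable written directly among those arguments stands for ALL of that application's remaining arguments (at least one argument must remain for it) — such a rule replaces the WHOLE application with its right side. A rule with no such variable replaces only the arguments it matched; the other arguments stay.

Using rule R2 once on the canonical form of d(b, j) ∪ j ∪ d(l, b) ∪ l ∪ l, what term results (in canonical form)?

Canonical form:  d(b, j) ∪ d(l, b) ∪ j ∪ l
Apply R2:  consuming j;  z := d(b, j) ∪ d(l, b) ∪ l
The extension variable absorbs all remaining arguments, so the whole application is rewritten.
Result:  d(b ∪ l, d(b, j) ∪ d(l, b) ∪ j ∪ l)

Answer: d(b ∪ l, d(b, j) ∪ d(l, b) ∪ j ∪ l)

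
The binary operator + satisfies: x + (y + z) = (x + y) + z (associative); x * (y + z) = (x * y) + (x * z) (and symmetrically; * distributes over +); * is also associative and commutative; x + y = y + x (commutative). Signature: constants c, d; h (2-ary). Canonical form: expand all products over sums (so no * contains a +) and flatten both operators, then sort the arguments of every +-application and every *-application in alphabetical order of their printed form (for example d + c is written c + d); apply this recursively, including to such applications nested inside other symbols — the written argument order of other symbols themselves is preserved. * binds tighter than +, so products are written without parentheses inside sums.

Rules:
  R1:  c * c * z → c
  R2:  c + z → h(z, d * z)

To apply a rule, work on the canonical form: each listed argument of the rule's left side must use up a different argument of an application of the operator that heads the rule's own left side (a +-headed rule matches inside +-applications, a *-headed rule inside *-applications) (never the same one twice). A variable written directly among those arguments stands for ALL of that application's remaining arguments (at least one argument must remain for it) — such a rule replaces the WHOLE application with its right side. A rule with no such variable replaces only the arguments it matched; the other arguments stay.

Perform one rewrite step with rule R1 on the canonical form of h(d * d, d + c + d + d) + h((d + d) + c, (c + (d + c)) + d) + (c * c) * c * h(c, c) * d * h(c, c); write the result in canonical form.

Answer: c + h(c + d + d, c + c + d + d) + h(d * d, c + d + d + d)

Derivation:
Canonical form:  c * c * c * d * h(c, c) * h(c, c) + h(c + d + d, c + c + d + d) + h(d * d, c + d + d + d)
Apply R1:  consuming c, c;  z := c * d * h(c, c) * h(c, c)
The variable takes the whole remainder — replace the entire application.
Result:  c + h(c + d + d, c + c + d + d) + h(d * d, c + d + d + d)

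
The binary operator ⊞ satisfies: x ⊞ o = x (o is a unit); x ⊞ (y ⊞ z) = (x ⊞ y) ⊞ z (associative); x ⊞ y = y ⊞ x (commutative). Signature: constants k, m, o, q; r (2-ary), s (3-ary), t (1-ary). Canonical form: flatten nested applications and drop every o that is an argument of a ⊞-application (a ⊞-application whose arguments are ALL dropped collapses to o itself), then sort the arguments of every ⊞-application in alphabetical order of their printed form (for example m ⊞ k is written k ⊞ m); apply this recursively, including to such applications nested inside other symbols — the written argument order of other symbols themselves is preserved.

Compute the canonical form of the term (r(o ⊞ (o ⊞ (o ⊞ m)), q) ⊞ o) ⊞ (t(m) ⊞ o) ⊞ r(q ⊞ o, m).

Un-nest:  r(o ⊞ (o ⊞ (o ⊞ m)), q) ⊞ o ⊞ t(m) ⊞ o ⊞ r(q ⊞ o, m)
Canonicalize subterm:  r(o ⊞ (o ⊞ (o ⊞ m)), q)  →  r(m, q)
Canonicalize subterm:  r(q ⊞ o, m)  →  r(q, m)
Drop the unit:  drop o (×2)
Sort arguments:  r(m, q) ⊞ r(q, m) ⊞ t(m)

Answer: r(m, q) ⊞ r(q, m) ⊞ t(m)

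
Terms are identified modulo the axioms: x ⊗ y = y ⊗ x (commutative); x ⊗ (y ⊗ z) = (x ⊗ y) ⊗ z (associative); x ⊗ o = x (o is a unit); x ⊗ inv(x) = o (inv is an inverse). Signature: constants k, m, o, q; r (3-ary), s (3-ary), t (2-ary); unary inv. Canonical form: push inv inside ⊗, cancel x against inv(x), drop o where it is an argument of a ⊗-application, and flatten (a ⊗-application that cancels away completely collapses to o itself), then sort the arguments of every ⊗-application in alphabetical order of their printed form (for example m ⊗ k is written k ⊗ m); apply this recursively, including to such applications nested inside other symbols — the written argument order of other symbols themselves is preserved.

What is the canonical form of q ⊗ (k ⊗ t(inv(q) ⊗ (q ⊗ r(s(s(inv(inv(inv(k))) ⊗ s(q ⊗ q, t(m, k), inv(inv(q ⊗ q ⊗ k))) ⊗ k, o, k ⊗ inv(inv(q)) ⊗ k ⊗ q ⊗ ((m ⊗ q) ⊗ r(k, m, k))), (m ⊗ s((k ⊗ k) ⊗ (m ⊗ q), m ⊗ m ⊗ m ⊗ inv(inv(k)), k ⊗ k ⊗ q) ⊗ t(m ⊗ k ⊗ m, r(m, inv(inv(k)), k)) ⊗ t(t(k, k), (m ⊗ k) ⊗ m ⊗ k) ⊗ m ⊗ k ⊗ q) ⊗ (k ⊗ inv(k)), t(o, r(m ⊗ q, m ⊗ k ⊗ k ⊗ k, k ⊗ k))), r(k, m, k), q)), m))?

Answer: k ⊗ q ⊗ t(r(s(s(s(q ⊗ q, t(m, k), k ⊗ q ⊗ q), o, k ⊗ k ⊗ m ⊗ q ⊗ q ⊗ q ⊗ r(k, m, k)), k ⊗ m ⊗ m ⊗ q ⊗ s(k ⊗ k ⊗ m ⊗ q, k ⊗ m ⊗ m ⊗ m, k ⊗ k ⊗ q) ⊗ t(k ⊗ m ⊗ m, r(m, k, k)) ⊗ t(t(k, k), k ⊗ k ⊗ m ⊗ m), t(o, r(m ⊗ q, k ⊗ k ⊗ k ⊗ m, k ⊗ k))), r(k, m, k), q), m)

Derivation:
Push inv inside:  distribute inv over ⊗ and collapse double inv
Collect:  q ⊗ k ⊗ t(r(s(s(s(q ⊗ q, t(m, k), k ⊗ q ⊗ q), o, k ⊗ k ⊗ m ⊗ q ⊗ q ⊗ q ⊗ r(k, m, k)), k ⊗ m ⊗ m ⊗ q ⊗ s(k ⊗ k ⊗ m ⊗ q, k ⊗ m ⊗ m ⊗ m, k ⊗ k ⊗ q) ⊗ t(k ⊗ m ⊗ m, r(m, k, k)) ⊗ t(t(k, k), k ⊗ k ⊗ m ⊗ m), t(o, r(m ⊗ q, k ⊗ k ⊗ k ⊗ m, k ⊗ k))), r(k, m, k), q), m)
Sort arguments:  k ⊗ q ⊗ t(r(s(s(s(q ⊗ q, t(m, k), k ⊗ q ⊗ q), o, k ⊗ k ⊗ m ⊗ q ⊗ q ⊗ q ⊗ r(k, m, k)), k ⊗ m ⊗ m ⊗ q ⊗ s(k ⊗ k ⊗ m ⊗ q, k ⊗ m ⊗ m ⊗ m, k ⊗ k ⊗ q) ⊗ t(k ⊗ m ⊗ m, r(m, k, k)) ⊗ t(t(k, k), k ⊗ k ⊗ m ⊗ m), t(o, r(m ⊗ q, k ⊗ k ⊗ k ⊗ m, k ⊗ k))), r(k, m, k), q), m)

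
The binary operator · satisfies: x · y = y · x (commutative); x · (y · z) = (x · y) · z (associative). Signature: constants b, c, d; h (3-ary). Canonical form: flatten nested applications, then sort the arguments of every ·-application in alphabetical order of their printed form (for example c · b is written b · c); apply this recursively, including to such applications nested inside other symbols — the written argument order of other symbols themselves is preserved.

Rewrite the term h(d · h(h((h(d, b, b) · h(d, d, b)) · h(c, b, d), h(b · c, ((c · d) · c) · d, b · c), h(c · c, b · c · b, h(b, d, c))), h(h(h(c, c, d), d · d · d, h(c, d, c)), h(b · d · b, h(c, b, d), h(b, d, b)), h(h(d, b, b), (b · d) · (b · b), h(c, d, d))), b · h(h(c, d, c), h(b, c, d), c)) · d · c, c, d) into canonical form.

Answer: h(c · d · d · h(h(h(c, b, d) · h(d, b, b) · h(d, d, b), h(b · c, c · c · d · d, b · c), h(c · c, b · b · c, h(b, d, c))), h(h(h(c, c, d), d · d · d, h(c, d, c)), h(b · b · d, h(c, b, d), h(b, d, b)), h(h(d, b, b), b · b · b · d, h(c, d, d))), b · h(h(c, d, c), h(b, c, d), c)), c, d)

Derivation:
Descend into:  d · h(h((h(d, b, b) · h(d, d, b)) · h(c, b, d), h(b · c, ((c · d) · c) · d, b · c), h(c · c, b · c · b, h(b, d, c))), h(h(h(c, c, d), d · d · d, h(c, d, c)), h(b · d · b, h(c, b, d), h(b, d, b)), h(h(d, b, b), (b · d) · (b · b), h(c, d, d))), b · h(h(c, d, c), h(b, c, d), c)) · d · c
Simplify inside:  h(h((h(d, b, b) · h(d, d, b)) · h(c, b, d), h(b · c, ((c · d) · c) · d, b · c), h(c · c, b · c · b, h(b, d, c))), h(h(h(c, c, d), d · d · d, h(c, d, c)), h(b · d · b, h(c, b, d), h(b, d, b)), h(h(d, b, b), (b · d) · (b · b), h(c, d, d))), b · h(h(c, d, c), h(b, c, d), c))  →  h(h(h(c, b, d) · h(d, b, b) · h(d, d, b), h(b · c, c · c · d · d, b · c), h(c · c, b · b · c, h(b, d, c))), h(h(h(c, c, d), d · d · d, h(c, d, c)), h(b · b · d, h(c, b, d), h(b, d, b)), h(h(d, b, b), b · b · b · d, h(c, d, d))), b · h(h(c, d, c), h(b, c, d), c))
Sort arguments:  c · d · d · h(h(h(c, b, d) · h(d, b, b) · h(d, d, b), h(b · c, c · c · d · d, b · c), h(c · c, b · b · c, h(b, d, c))), h(h(h(c, c, d), d · d · d, h(c, d, c)), h(b · b · d, h(c, b, d), h(b, d, b)), h(h(d, b, b), b · b · b · d, h(c, d, d))), b · h(h(c, d, c), h(b, c, d), c))
Rebuild:  h(c · d · d · h(h(h(c, b, d) · h(d, b, b) · h(d, d, b), h(b · c, c · c · d · d, b · c), h(c · c, b · b · c, h(b, d, c))), h(h(h(c, c, d), d · d · d, h(c, d, c)), h(b · b · d, h(c, b, d), h(b, d, b)), h(h(d, b, b), b · b · b · d, h(c, d, d))), b · h(h(c, d, c), h(b, c, d), c)), c, d)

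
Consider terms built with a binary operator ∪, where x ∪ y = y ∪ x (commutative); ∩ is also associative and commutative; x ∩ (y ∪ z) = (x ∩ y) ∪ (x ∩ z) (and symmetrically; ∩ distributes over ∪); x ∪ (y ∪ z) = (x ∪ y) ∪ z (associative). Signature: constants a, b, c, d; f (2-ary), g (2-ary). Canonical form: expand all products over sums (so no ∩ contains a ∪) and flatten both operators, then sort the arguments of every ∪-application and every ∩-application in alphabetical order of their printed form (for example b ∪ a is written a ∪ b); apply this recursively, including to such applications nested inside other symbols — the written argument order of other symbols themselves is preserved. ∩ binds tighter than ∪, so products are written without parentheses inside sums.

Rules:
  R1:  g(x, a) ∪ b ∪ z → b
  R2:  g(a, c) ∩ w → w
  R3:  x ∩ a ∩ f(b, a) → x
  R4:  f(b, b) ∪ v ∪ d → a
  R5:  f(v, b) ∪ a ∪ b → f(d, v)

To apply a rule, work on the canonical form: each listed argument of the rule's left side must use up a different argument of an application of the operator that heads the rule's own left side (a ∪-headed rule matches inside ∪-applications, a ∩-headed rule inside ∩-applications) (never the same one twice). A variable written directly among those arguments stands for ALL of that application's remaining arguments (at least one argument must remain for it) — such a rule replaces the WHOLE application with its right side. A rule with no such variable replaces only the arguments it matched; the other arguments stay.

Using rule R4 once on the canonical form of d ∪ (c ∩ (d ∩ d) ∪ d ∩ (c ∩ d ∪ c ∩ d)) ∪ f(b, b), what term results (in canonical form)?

Canonical form:  c ∩ d ∩ d ∪ c ∩ d ∩ d ∪ c ∩ d ∩ d ∪ d ∪ f(b, b)
Match R4:  consume d, f(b, b);  v := c ∩ d ∩ d ∪ c ∩ d ∩ d ∪ c ∩ d ∩ d
The extension variable absorbs all remaining arguments, so the whole application is rewritten.
Result:  a

Answer: a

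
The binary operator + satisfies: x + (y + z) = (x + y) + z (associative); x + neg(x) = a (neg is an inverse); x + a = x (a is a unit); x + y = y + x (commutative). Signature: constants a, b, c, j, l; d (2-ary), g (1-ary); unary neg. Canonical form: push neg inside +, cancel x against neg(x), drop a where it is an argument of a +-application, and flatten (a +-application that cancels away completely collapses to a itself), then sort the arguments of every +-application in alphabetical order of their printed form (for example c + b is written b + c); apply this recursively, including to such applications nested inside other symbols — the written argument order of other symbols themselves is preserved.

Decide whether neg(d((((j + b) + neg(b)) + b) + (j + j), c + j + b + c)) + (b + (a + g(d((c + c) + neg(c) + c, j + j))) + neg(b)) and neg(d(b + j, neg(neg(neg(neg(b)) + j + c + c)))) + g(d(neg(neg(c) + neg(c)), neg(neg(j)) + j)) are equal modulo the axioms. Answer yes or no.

Answer: no — g(d(c + c, j + j)) + neg(d(b + j + j + j, b + c + c + j)) vs g(d(c + c, j + j)) + neg(d(b + j, b + c + c + j))

Derivation:
Left:  neg(d((((j + b) + neg(b)) + b) + (j + j), c + j + b + c)) + (b + (a + g(d((c + c) + neg(c) + c, j + j))) + neg(b))
  Inverses cancel:  b cancels
  Collect terms:  neg(d(b + j + j + j, b + c + c + j)) + g(d(c + c, j + j))
  Sort arguments:  g(d(c + c, j + j)) + neg(d(b + j + j + j, b + c + c + j))
Right:  neg(d(b + j, neg(neg(neg(neg(b)) + j + c + c)))) + g(d(neg(neg(c) + neg(c)), neg(neg(j)) + j))
  Push neg inside:  distribute neg over + and collapse double neg
  Collect terms:  neg(d(b + j, b + c + c + j)) + g(d(c + c, j + j))
  Sort:  g(d(c + c, j + j)) + neg(d(b + j, b + c + c + j))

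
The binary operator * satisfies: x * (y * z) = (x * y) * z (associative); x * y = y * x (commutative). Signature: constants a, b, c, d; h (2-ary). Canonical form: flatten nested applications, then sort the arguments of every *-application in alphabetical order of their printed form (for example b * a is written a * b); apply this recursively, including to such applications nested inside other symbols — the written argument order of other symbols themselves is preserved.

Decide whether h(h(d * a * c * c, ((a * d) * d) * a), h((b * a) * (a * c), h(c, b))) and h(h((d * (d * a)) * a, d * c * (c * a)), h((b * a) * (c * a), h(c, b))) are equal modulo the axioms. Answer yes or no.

Left:  h(h(d * a * c * c, ((a * d) * d) * a), h((b * a) * (a * c), h(c, b)))
  Work inside:  (b * a) * (a * c)
  Flatten:  b * a * a * c
  Sort arguments:  a * a * b * c
  Reassemble:  h(h(a * c * c * d, a * a * d * d), h(a * a * b * c, h(c, b)))
Right:  h(h((d * (d * a)) * a, d * c * (c * a)), h((b * a) * (c * a), h(c, b)))
  Work inside:  (b * a) * (c * a)
  Flatten:  b * a * c * a
  Sort arguments:  a * a * b * c
  Put back:  h(h(a * a * d * d, a * c * c * d), h(a * a * b * c, h(c, b)))

Answer: no — h(h(a * c * c * d, a * a * d * d), h(a * a * b * c, h(c, b))) vs h(h(a * a * d * d, a * c * c * d), h(a * a * b * c, h(c, b)))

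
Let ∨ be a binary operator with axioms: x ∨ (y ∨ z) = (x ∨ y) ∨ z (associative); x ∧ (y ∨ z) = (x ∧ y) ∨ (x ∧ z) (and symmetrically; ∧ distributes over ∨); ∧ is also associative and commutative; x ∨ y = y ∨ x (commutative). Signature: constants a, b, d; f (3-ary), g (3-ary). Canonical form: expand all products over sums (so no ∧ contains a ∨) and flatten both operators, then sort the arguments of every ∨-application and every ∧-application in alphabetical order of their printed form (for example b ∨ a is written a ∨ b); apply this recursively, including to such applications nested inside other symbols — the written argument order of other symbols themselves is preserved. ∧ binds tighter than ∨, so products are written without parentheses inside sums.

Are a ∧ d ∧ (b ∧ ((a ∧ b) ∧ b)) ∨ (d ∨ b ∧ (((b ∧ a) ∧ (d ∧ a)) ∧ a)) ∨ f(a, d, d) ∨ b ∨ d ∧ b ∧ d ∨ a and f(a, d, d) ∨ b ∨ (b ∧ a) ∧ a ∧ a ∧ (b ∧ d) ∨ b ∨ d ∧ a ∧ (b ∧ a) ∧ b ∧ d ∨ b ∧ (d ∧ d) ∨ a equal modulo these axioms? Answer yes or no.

Answer: no — a ∨ a ∧ a ∧ a ∧ b ∧ b ∧ d ∨ a ∧ a ∧ b ∧ b ∧ b ∧ d ∨ b ∨ b ∧ d ∧ d ∨ d ∨ f(a, d, d) vs a ∨ a ∧ a ∧ a ∧ b ∧ b ∧ d ∨ a ∧ a ∧ b ∧ b ∧ d ∧ d ∨ b ∨ b ∨ b ∧ d ∧ d ∨ f(a, d, d)

Derivation:
Left:  a ∧ d ∧ (b ∧ ((a ∧ b) ∧ b)) ∨ (d ∨ b ∧ (((b ∧ a) ∧ (d ∧ a)) ∧ a)) ∨ f(a, d, d) ∨ b ∨ d ∧ b ∧ d ∨ a
  Merge nested applications:  a ∧ a ∧ b ∧ b ∧ b ∧ d ∨ d ∨ a ∧ a ∧ a ∧ b ∧ b ∧ d ∨ f(a, d, d) ∨ b ∨ b ∧ d ∧ d ∨ a
  Sort arguments:  a ∨ a ∧ a ∧ a ∧ b ∧ b ∧ d ∨ a ∧ a ∧ b ∧ b ∧ b ∧ d ∨ b ∨ b ∧ d ∧ d ∨ d ∨ f(a, d, d)
Right:  f(a, d, d) ∨ b ∨ (b ∧ a) ∧ a ∧ a ∧ (b ∧ d) ∨ b ∨ d ∧ a ∧ (b ∧ a) ∧ b ∧ d ∨ b ∧ (d ∧ d) ∨ a
  Un-nest:  f(a, d, d) ∨ b ∨ a ∧ a ∧ a ∧ b ∧ b ∧ d ∨ b ∨ a ∧ a ∧ b ∧ b ∧ d ∧ d ∨ b ∧ d ∧ d ∨ a
  Sort arguments:  a ∨ a ∧ a ∧ a ∧ b ∧ b ∧ d ∨ a ∧ a ∧ b ∧ b ∧ d ∧ d ∨ b ∨ b ∨ b ∧ d ∧ d ∨ f(a, d, d)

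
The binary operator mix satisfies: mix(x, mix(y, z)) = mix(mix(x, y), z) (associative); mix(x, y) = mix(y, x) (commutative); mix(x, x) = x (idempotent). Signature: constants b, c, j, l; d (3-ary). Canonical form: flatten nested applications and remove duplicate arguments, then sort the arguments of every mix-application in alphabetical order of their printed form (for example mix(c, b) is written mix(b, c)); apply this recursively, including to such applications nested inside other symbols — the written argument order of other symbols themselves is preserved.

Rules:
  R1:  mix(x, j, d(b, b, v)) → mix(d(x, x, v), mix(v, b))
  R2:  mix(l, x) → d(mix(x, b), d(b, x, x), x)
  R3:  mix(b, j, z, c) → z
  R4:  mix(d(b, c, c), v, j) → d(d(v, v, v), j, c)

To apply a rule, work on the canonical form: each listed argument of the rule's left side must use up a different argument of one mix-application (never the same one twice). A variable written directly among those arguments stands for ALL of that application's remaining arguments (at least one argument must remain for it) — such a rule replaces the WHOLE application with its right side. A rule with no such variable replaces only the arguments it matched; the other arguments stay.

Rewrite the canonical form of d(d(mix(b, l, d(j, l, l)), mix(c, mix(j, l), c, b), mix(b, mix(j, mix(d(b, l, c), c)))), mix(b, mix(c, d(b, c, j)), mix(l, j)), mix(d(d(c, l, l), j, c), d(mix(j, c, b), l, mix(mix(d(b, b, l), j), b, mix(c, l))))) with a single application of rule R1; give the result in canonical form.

Answer: d(d(mix(b, d(j, l, l), l), mix(b, c, j, l), mix(b, c, d(b, l, c), j)), mix(b, c, d(b, c, j), j, l), mix(d(d(c, l, l), j, c), d(mix(b, c, j), l, mix(b, d(mix(b, c, l), mix(b, c, l), l), l))))

Derivation:
Canonical form:  d(d(mix(b, d(j, l, l), l), mix(b, c, j, l), mix(b, c, d(b, l, c), j)), mix(b, c, d(b, c, j), j, l), mix(d(d(c, l, l), j, c), d(mix(b, c, j), l, mix(b, c, d(b, b, l), j, l))))
Apply R1:  consuming d(b, b, l), j;  v := l, x := mix(b, c, l)
Every leftover argument binds to the variable; the entire application is replaced.
Giving:  d(d(mix(b, d(j, l, l), l), mix(b, c, j, l), mix(b, c, d(b, l, c), j)), mix(b, c, d(b, c, j), j, l), mix(d(d(c, l, l), j, c), d(mix(b, c, j), l, mix(b, d(mix(b, c, l), mix(b, c, l), l), l))))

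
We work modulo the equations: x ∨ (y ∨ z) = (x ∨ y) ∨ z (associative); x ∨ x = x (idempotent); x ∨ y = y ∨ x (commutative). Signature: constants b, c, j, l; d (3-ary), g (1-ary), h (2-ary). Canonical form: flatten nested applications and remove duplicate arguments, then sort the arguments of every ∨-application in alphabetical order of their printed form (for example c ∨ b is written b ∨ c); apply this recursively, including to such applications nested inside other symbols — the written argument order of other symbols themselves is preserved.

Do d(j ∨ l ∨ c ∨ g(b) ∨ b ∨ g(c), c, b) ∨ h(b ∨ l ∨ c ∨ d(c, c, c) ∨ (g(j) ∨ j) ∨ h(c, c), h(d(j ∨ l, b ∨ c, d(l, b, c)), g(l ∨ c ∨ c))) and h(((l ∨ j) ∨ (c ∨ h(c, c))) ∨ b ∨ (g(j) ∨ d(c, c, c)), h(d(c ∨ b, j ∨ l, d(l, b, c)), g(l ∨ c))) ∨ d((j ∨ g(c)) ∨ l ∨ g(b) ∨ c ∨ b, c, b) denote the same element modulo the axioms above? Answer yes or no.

Answer: no — d(b ∨ c ∨ g(b) ∨ g(c) ∨ j ∨ l, c, b) ∨ h(b ∨ c ∨ d(c, c, c) ∨ g(j) ∨ h(c, c) ∨ j ∨ l, h(d(j ∨ l, b ∨ c, d(l, b, c)), g(c ∨ l))) vs d(b ∨ c ∨ g(b) ∨ g(c) ∨ j ∨ l, c, b) ∨ h(b ∨ c ∨ d(c, c, c) ∨ g(j) ∨ h(c, c) ∨ j ∨ l, h(d(b ∨ c, j ∨ l, d(l, b, c)), g(c ∨ l)))

Derivation:
Left:  d(j ∨ l ∨ c ∨ g(b) ∨ b ∨ g(c), c, b) ∨ h(b ∨ l ∨ c ∨ d(c, c, c) ∨ (g(j) ∨ j) ∨ h(c, c), h(d(j ∨ l, b ∨ c, d(l, b, c)), g(l ∨ c ∨ c)))
  Simplify inside:  d(j ∨ l ∨ c ∨ g(b) ∨ b ∨ g(c), c, b)  →  d(b ∨ c ∨ g(b) ∨ g(c) ∨ j ∨ l, c, b)
  Simplify inside:  h(b ∨ l ∨ c ∨ d(c, c, c) ∨ (g(j) ∨ j) ∨ h(c, c), h(d(j ∨ l, b ∨ c, d(l, b, c)), g(l ∨ c ∨ c)))  →  h(b ∨ c ∨ d(c, c, c) ∨ g(j) ∨ h(c, c) ∨ j ∨ l, h(d(j ∨ l, b ∨ c, d(l, b, c)), g(c ∨ l)))
  Order the arguments:  d(b ∨ c ∨ g(b) ∨ g(c) ∨ j ∨ l, c, b) ∨ h(b ∨ c ∨ d(c, c, c) ∨ g(j) ∨ h(c, c) ∨ j ∨ l, h(d(j ∨ l, b ∨ c, d(l, b, c)), g(c ∨ l)))
Right:  h(((l ∨ j) ∨ (c ∨ h(c, c))) ∨ b ∨ (g(j) ∨ d(c, c, c)), h(d(c ∨ b, j ∨ l, d(l, b, c)), g(l ∨ c))) ∨ d((j ∨ g(c)) ∨ l ∨ g(b) ∨ c ∨ b, c, b)
  Inside:  h(((l ∨ j) ∨ (c ∨ h(c, c))) ∨ b ∨ (g(j) ∨ d(c, c, c)), h(d(c ∨ b, j ∨ l, d(l, b, c)), g(l ∨ c)))  →  h(b ∨ c ∨ d(c, c, c) ∨ g(j) ∨ h(c, c) ∨ j ∨ l, h(d(b ∨ c, j ∨ l, d(l, b, c)), g(c ∨ l)))
  Canonicalize subterm:  d((j ∨ g(c)) ∨ l ∨ g(b) ∨ c ∨ b, c, b)  →  d(b ∨ c ∨ g(b) ∨ g(c) ∨ j ∨ l, c, b)
  Order the arguments:  d(b ∨ c ∨ g(b) ∨ g(c) ∨ j ∨ l, c, b) ∨ h(b ∨ c ∨ d(c, c, c) ∨ g(j) ∨ h(c, c) ∨ j ∨ l, h(d(b ∨ c, j ∨ l, d(l, b, c)), g(c ∨ l)))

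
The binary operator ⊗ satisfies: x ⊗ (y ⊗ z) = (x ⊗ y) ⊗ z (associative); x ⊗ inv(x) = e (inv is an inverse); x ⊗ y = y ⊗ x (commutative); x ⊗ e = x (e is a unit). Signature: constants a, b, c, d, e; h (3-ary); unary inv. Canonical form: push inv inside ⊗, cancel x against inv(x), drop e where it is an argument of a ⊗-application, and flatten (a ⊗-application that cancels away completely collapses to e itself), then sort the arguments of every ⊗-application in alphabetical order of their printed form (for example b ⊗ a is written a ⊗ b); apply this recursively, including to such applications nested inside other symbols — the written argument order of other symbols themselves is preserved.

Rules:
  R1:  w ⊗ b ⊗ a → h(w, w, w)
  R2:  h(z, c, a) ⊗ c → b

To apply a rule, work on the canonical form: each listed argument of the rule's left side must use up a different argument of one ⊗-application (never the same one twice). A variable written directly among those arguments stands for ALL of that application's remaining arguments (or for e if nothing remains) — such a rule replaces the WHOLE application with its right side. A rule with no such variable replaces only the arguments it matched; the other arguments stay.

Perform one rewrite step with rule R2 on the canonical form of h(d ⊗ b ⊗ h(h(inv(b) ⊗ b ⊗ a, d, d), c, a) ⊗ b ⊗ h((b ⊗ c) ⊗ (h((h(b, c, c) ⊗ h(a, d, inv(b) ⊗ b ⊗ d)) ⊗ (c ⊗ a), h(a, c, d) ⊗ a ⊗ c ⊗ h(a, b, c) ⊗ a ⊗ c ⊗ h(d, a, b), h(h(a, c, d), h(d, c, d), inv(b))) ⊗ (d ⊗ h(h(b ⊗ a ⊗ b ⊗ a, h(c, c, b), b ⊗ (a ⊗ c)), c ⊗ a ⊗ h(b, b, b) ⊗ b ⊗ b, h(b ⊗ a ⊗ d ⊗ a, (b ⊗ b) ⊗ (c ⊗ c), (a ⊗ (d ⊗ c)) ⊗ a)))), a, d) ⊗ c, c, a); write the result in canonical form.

Answer: h(b ⊗ b ⊗ b ⊗ d ⊗ h(b ⊗ c ⊗ d ⊗ h(a ⊗ c ⊗ h(a, d, d) ⊗ h(b, c, c), a ⊗ a ⊗ c ⊗ c ⊗ h(a, b, c) ⊗ h(a, c, d) ⊗ h(d, a, b), h(h(a, c, d), h(d, c, d), inv(b))) ⊗ h(h(a ⊗ a ⊗ b ⊗ b, h(c, c, b), a ⊗ b ⊗ c), a ⊗ b ⊗ b ⊗ c ⊗ h(b, b, b), h(a ⊗ a ⊗ b ⊗ d, b ⊗ b ⊗ c ⊗ c, a ⊗ a ⊗ c ⊗ d)), a, d), c, a)

Derivation:
Canonical form:  h(b ⊗ b ⊗ c ⊗ d ⊗ h(b ⊗ c ⊗ d ⊗ h(a ⊗ c ⊗ h(a, d, d) ⊗ h(b, c, c), a ⊗ a ⊗ c ⊗ c ⊗ h(a, b, c) ⊗ h(a, c, d) ⊗ h(d, a, b), h(h(a, c, d), h(d, c, d), inv(b))) ⊗ h(h(a ⊗ a ⊗ b ⊗ b, h(c, c, b), a ⊗ b ⊗ c), a ⊗ b ⊗ b ⊗ c ⊗ h(b, b, b), h(a ⊗ a ⊗ b ⊗ d, b ⊗ b ⊗ c ⊗ c, a ⊗ a ⊗ c ⊗ d)), a, d) ⊗ h(h(a, d, d), c, a), c, a)
R2 matches:  uses c, h(h(a, d, d), c, a);  z := h(a, d, d)
Giving:  h(b ⊗ b ⊗ b ⊗ d ⊗ h(b ⊗ c ⊗ d ⊗ h(a ⊗ c ⊗ h(a, d, d) ⊗ h(b, c, c), a ⊗ a ⊗ c ⊗ c ⊗ h(a, b, c) ⊗ h(a, c, d) ⊗ h(d, a, b), h(h(a, c, d), h(d, c, d), inv(b))) ⊗ h(h(a ⊗ a ⊗ b ⊗ b, h(c, c, b), a ⊗ b ⊗ c), a ⊗ b ⊗ b ⊗ c ⊗ h(b, b, b), h(a ⊗ a ⊗ b ⊗ d, b ⊗ b ⊗ c ⊗ c, a ⊗ a ⊗ c ⊗ d)), a, d), c, a)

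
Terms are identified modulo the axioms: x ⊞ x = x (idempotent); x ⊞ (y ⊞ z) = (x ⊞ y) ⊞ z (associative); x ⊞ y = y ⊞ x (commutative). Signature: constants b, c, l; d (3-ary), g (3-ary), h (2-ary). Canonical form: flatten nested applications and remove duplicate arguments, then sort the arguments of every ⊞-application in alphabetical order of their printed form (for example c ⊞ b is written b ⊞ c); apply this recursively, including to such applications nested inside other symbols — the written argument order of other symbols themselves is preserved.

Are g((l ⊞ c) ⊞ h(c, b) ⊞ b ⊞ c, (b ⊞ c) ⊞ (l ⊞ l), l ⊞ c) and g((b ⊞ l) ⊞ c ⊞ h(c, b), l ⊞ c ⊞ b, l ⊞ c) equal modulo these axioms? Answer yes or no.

Answer: yes — both canonical forms are g(b ⊞ c ⊞ h(c, b) ⊞ l, b ⊞ c ⊞ l, c ⊞ l)

Derivation:
Left:  g((l ⊞ c) ⊞ h(c, b) ⊞ b ⊞ c, (b ⊞ c) ⊞ (l ⊞ l), l ⊞ c)
  Focus inside:  (l ⊞ c) ⊞ h(c, b) ⊞ b ⊞ c
  Merge nested applications:  l ⊞ c ⊞ h(c, b) ⊞ b ⊞ c
  Idempotence:  drop duplicate c
  Order the arguments:  b ⊞ c ⊞ h(c, b) ⊞ l
  Reassemble:  g(b ⊞ c ⊞ h(c, b) ⊞ l, b ⊞ c ⊞ l, c ⊞ l)
Right:  g((b ⊞ l) ⊞ c ⊞ h(c, b), l ⊞ c ⊞ b, l ⊞ c)
  Work inside:  (b ⊞ l) ⊞ c ⊞ h(c, b)
  Un-nest:  b ⊞ l ⊞ c ⊞ h(c, b)
  Sort arguments:  b ⊞ c ⊞ h(c, b) ⊞ l
  Rebuild:  g(b ⊞ c ⊞ h(c, b) ⊞ l, b ⊞ c ⊞ l, c ⊞ l)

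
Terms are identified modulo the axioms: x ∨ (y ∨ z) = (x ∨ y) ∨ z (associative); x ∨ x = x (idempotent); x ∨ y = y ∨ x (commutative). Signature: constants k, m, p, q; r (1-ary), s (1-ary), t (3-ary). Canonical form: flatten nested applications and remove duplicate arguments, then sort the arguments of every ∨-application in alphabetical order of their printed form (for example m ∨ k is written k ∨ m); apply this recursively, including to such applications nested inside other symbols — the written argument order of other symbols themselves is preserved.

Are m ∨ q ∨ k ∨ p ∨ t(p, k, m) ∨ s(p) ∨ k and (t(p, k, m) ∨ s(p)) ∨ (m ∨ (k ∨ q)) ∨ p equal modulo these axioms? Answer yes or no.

Left:  m ∨ q ∨ k ∨ p ∨ t(p, k, m) ∨ s(p) ∨ k
  Deduplicate:  drop duplicate k
  Order the arguments:  k ∨ m ∨ p ∨ q ∨ s(p) ∨ t(p, k, m)
Right:  (t(p, k, m) ∨ s(p)) ∨ (m ∨ (k ∨ q)) ∨ p
  Flatten:  t(p, k, m) ∨ s(p) ∨ m ∨ k ∨ q ∨ p
  Sort arguments:  k ∨ m ∨ p ∨ q ∨ s(p) ∨ t(p, k, m)

Answer: yes — both canonical forms are k ∨ m ∨ p ∨ q ∨ s(p) ∨ t(p, k, m)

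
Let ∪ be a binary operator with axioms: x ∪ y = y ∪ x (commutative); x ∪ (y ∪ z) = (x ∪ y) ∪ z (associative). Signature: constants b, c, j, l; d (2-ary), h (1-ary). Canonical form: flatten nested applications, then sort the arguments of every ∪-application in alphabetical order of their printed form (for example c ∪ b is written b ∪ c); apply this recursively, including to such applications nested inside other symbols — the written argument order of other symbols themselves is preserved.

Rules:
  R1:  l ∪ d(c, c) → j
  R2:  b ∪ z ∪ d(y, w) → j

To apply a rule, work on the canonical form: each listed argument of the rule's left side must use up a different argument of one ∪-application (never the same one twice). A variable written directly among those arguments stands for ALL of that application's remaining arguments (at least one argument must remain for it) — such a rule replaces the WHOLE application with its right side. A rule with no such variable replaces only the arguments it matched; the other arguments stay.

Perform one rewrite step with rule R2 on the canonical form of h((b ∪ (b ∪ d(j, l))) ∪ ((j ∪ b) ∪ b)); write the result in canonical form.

Answer: h(j)

Derivation:
Canonical form:  h(b ∪ b ∪ b ∪ b ∪ d(j, l) ∪ j)
R2 matches:  uses b, d(j, l);  w := l, y := j, z := b ∪ b ∪ b ∪ j
The extension variable absorbs all remaining arguments, so the whole application is rewritten.
Giving:  h(j)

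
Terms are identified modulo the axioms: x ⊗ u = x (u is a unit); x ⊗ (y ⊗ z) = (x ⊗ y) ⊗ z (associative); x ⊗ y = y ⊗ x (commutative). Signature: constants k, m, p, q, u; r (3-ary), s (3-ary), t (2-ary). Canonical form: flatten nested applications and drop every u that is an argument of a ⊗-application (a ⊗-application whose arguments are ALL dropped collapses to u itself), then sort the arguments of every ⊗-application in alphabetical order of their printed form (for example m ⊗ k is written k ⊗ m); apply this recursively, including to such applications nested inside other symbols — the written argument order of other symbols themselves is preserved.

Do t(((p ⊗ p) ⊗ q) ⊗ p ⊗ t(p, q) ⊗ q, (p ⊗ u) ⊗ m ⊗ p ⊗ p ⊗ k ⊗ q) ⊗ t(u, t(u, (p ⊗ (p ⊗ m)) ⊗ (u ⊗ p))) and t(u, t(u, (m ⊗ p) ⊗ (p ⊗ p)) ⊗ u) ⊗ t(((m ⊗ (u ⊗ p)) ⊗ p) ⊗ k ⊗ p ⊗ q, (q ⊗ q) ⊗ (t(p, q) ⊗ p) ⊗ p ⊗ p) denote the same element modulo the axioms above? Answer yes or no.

Left:  t(((p ⊗ p) ⊗ q) ⊗ p ⊗ t(p, q) ⊗ q, (p ⊗ u) ⊗ m ⊗ p ⊗ p ⊗ k ⊗ q) ⊗ t(u, t(u, (p ⊗ (p ⊗ m)) ⊗ (u ⊗ p)))
  Simplify inside:  t(((p ⊗ p) ⊗ q) ⊗ p ⊗ t(p, q) ⊗ q, (p ⊗ u) ⊗ m ⊗ p ⊗ p ⊗ k ⊗ q)  →  t(p ⊗ p ⊗ p ⊗ q ⊗ q ⊗ t(p, q), k ⊗ m ⊗ p ⊗ p ⊗ p ⊗ q)
  Canonicalize subterm:  t(u, t(u, (p ⊗ (p ⊗ m)) ⊗ (u ⊗ p)))  →  t(u, t(u, m ⊗ p ⊗ p ⊗ p))
  Order the arguments:  t(p ⊗ p ⊗ p ⊗ q ⊗ q ⊗ t(p, q), k ⊗ m ⊗ p ⊗ p ⊗ p ⊗ q) ⊗ t(u, t(u, m ⊗ p ⊗ p ⊗ p))
Right:  t(u, t(u, (m ⊗ p) ⊗ (p ⊗ p)) ⊗ u) ⊗ t(((m ⊗ (u ⊗ p)) ⊗ p) ⊗ k ⊗ p ⊗ q, (q ⊗ q) ⊗ (t(p, q) ⊗ p) ⊗ p ⊗ p)
  Canonicalize subterm:  t(u, t(u, (m ⊗ p) ⊗ (p ⊗ p)) ⊗ u)  →  t(u, t(u, m ⊗ p ⊗ p ⊗ p))
  Canonicalize subterm:  t(((m ⊗ (u ⊗ p)) ⊗ p) ⊗ k ⊗ p ⊗ q, (q ⊗ q) ⊗ (t(p, q) ⊗ p) ⊗ p ⊗ p)  →  t(k ⊗ m ⊗ p ⊗ p ⊗ p ⊗ q, p ⊗ p ⊗ p ⊗ q ⊗ q ⊗ t(p, q))
  Order the arguments:  t(k ⊗ m ⊗ p ⊗ p ⊗ p ⊗ q, p ⊗ p ⊗ p ⊗ q ⊗ q ⊗ t(p, q)) ⊗ t(u, t(u, m ⊗ p ⊗ p ⊗ p))

Answer: no — t(p ⊗ p ⊗ p ⊗ q ⊗ q ⊗ t(p, q), k ⊗ m ⊗ p ⊗ p ⊗ p ⊗ q) ⊗ t(u, t(u, m ⊗ p ⊗ p ⊗ p)) vs t(k ⊗ m ⊗ p ⊗ p ⊗ p ⊗ q, p ⊗ p ⊗ p ⊗ q ⊗ q ⊗ t(p, q)) ⊗ t(u, t(u, m ⊗ p ⊗ p ⊗ p))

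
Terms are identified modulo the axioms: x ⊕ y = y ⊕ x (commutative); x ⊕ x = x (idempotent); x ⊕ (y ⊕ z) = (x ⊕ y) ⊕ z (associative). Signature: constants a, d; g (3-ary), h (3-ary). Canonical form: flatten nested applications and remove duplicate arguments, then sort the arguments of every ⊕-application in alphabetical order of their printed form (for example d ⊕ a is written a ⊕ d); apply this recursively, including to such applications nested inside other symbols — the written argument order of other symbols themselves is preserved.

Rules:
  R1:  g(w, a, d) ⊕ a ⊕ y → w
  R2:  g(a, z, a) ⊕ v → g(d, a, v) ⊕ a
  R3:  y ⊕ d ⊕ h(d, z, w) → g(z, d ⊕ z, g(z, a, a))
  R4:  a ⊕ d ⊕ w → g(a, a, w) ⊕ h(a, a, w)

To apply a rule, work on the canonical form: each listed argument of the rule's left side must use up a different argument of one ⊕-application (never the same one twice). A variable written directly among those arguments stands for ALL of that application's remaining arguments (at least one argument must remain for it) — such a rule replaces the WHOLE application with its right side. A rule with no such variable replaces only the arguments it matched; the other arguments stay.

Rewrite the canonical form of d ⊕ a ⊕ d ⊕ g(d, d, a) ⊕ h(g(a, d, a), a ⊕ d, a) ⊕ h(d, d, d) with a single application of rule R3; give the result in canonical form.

Canonical form:  a ⊕ d ⊕ g(d, d, a) ⊕ h(d, d, d) ⊕ h(g(a, d, a), a ⊕ d, a)
R3 matches:  uses d, h(d, d, d);  w := d, y := a ⊕ g(d, d, a) ⊕ h(g(a, d, a), a ⊕ d, a), z := d
Every leftover argument binds to the variable; the entire application is replaced.
New term:  g(d, d, g(d, a, a))

Answer: g(d, d, g(d, a, a))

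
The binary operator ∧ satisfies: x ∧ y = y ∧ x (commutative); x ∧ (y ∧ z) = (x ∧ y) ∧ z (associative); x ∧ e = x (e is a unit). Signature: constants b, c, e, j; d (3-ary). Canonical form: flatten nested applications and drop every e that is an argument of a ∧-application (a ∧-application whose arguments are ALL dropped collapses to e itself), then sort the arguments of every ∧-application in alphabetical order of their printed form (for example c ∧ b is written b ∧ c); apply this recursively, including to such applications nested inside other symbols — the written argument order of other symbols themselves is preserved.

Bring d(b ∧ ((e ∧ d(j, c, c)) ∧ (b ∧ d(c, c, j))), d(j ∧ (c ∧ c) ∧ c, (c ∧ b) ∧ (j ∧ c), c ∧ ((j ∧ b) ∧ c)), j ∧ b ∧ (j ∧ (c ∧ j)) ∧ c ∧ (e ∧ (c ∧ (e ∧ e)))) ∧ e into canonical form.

Simplify inside:  d(b ∧ ((e ∧ d(j, c, c)) ∧ (b ∧ d(c, c, j))), d(j ∧ (c ∧ c) ∧ c, (c ∧ b) ∧ (j ∧ c), c ∧ ((j ∧ b) ∧ c)), j ∧ b ∧ (j ∧ (c ∧ j)) ∧ c ∧ (e ∧ (c ∧ (e ∧ e))))  →  d(b ∧ b ∧ d(c, c, j) ∧ d(j, c, c), d(c ∧ c ∧ c ∧ j, b ∧ c ∧ c ∧ j, b ∧ c ∧ c ∧ j), b ∧ c ∧ c ∧ c ∧ j ∧ j ∧ j)
Unit:  drop e
Sort:  d(b ∧ b ∧ d(c, c, j) ∧ d(j, c, c), d(c ∧ c ∧ c ∧ j, b ∧ c ∧ c ∧ j, b ∧ c ∧ c ∧ j), b ∧ c ∧ c ∧ c ∧ j ∧ j ∧ j)

Answer: d(b ∧ b ∧ d(c, c, j) ∧ d(j, c, c), d(c ∧ c ∧ c ∧ j, b ∧ c ∧ c ∧ j, b ∧ c ∧ c ∧ j), b ∧ c ∧ c ∧ c ∧ j ∧ j ∧ j)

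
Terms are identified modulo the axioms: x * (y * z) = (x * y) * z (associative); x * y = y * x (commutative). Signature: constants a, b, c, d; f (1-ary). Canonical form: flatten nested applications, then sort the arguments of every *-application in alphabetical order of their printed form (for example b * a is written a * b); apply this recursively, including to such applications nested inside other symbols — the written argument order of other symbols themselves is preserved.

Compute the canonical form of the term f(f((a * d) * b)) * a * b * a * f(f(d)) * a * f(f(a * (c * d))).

Simplify inside:  f(f((a * d) * b))  →  f(f(a * b * d))
Canonicalize subterm:  f(f(a * (c * d)))  →  f(f(a * c * d))
Sort arguments:  a * a * a * b * f(f(a * b * d)) * f(f(a * c * d)) * f(f(d))

Answer: a * a * a * b * f(f(a * b * d)) * f(f(a * c * d)) * f(f(d))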